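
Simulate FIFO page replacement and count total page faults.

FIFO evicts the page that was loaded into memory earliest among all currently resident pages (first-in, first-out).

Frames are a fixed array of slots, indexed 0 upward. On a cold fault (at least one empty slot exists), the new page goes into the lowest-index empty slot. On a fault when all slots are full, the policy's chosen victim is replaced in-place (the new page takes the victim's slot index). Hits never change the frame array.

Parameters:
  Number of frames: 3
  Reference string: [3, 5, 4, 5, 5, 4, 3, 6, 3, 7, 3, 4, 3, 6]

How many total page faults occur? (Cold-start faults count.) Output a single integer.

Answer: 8

Derivation:
Step 0: ref 3 → FAULT, frames=[3,-,-]
Step 1: ref 5 → FAULT, frames=[3,5,-]
Step 2: ref 4 → FAULT, frames=[3,5,4]
Step 3: ref 5 → HIT, frames=[3,5,4]
Step 4: ref 5 → HIT, frames=[3,5,4]
Step 5: ref 4 → HIT, frames=[3,5,4]
Step 6: ref 3 → HIT, frames=[3,5,4]
Step 7: ref 6 → FAULT (evict 3), frames=[6,5,4]
Step 8: ref 3 → FAULT (evict 5), frames=[6,3,4]
Step 9: ref 7 → FAULT (evict 4), frames=[6,3,7]
Step 10: ref 3 → HIT, frames=[6,3,7]
Step 11: ref 4 → FAULT (evict 6), frames=[4,3,7]
Step 12: ref 3 → HIT, frames=[4,3,7]
Step 13: ref 6 → FAULT (evict 3), frames=[4,6,7]
Total faults: 8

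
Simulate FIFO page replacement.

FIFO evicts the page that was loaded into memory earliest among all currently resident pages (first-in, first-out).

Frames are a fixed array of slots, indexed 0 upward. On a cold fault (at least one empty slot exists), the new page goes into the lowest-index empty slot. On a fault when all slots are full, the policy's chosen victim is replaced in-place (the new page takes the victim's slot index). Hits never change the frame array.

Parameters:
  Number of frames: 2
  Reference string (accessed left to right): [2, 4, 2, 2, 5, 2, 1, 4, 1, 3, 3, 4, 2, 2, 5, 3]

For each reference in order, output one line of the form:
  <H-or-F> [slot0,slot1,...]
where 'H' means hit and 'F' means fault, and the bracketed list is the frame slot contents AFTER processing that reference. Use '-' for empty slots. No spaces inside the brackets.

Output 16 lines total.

F [2,-]
F [2,4]
H [2,4]
H [2,4]
F [5,4]
F [5,2]
F [1,2]
F [1,4]
H [1,4]
F [3,4]
H [3,4]
H [3,4]
F [3,2]
H [3,2]
F [5,2]
F [5,3]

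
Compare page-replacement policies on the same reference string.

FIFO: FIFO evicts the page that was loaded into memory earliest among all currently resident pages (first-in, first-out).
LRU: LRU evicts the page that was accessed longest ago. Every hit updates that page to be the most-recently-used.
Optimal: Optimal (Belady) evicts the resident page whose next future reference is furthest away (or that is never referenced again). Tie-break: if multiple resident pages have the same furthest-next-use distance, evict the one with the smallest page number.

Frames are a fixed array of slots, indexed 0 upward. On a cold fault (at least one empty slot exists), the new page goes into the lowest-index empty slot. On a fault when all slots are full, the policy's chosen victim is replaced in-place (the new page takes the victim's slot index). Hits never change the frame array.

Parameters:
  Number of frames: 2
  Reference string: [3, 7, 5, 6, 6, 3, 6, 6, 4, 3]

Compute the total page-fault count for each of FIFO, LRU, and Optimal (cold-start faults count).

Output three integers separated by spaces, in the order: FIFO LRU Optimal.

Answer: 6 7 5

Derivation:
--- FIFO ---
  step 0: ref 3 -> FAULT, frames=[3,-] (faults so far: 1)
  step 1: ref 7 -> FAULT, frames=[3,7] (faults so far: 2)
  step 2: ref 5 -> FAULT, evict 3, frames=[5,7] (faults so far: 3)
  step 3: ref 6 -> FAULT, evict 7, frames=[5,6] (faults so far: 4)
  step 4: ref 6 -> HIT, frames=[5,6] (faults so far: 4)
  step 5: ref 3 -> FAULT, evict 5, frames=[3,6] (faults so far: 5)
  step 6: ref 6 -> HIT, frames=[3,6] (faults so far: 5)
  step 7: ref 6 -> HIT, frames=[3,6] (faults so far: 5)
  step 8: ref 4 -> FAULT, evict 6, frames=[3,4] (faults so far: 6)
  step 9: ref 3 -> HIT, frames=[3,4] (faults so far: 6)
  FIFO total faults: 6
--- LRU ---
  step 0: ref 3 -> FAULT, frames=[3,-] (faults so far: 1)
  step 1: ref 7 -> FAULT, frames=[3,7] (faults so far: 2)
  step 2: ref 5 -> FAULT, evict 3, frames=[5,7] (faults so far: 3)
  step 3: ref 6 -> FAULT, evict 7, frames=[5,6] (faults so far: 4)
  step 4: ref 6 -> HIT, frames=[5,6] (faults so far: 4)
  step 5: ref 3 -> FAULT, evict 5, frames=[3,6] (faults so far: 5)
  step 6: ref 6 -> HIT, frames=[3,6] (faults so far: 5)
  step 7: ref 6 -> HIT, frames=[3,6] (faults so far: 5)
  step 8: ref 4 -> FAULT, evict 3, frames=[4,6] (faults so far: 6)
  step 9: ref 3 -> FAULT, evict 6, frames=[4,3] (faults so far: 7)
  LRU total faults: 7
--- Optimal ---
  step 0: ref 3 -> FAULT, frames=[3,-] (faults so far: 1)
  step 1: ref 7 -> FAULT, frames=[3,7] (faults so far: 2)
  step 2: ref 5 -> FAULT, evict 7, frames=[3,5] (faults so far: 3)
  step 3: ref 6 -> FAULT, evict 5, frames=[3,6] (faults so far: 4)
  step 4: ref 6 -> HIT, frames=[3,6] (faults so far: 4)
  step 5: ref 3 -> HIT, frames=[3,6] (faults so far: 4)
  step 6: ref 6 -> HIT, frames=[3,6] (faults so far: 4)
  step 7: ref 6 -> HIT, frames=[3,6] (faults so far: 4)
  step 8: ref 4 -> FAULT, evict 6, frames=[3,4] (faults so far: 5)
  step 9: ref 3 -> HIT, frames=[3,4] (faults so far: 5)
  Optimal total faults: 5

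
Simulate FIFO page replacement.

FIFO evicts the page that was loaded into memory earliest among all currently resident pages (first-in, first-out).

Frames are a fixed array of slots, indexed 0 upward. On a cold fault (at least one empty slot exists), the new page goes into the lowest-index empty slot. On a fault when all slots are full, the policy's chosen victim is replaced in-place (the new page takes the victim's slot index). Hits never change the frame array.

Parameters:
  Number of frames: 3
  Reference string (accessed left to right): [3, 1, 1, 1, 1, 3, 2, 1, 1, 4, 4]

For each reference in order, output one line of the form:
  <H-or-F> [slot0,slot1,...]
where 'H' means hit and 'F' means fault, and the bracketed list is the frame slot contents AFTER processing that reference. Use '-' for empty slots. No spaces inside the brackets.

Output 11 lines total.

F [3,-,-]
F [3,1,-]
H [3,1,-]
H [3,1,-]
H [3,1,-]
H [3,1,-]
F [3,1,2]
H [3,1,2]
H [3,1,2]
F [4,1,2]
H [4,1,2]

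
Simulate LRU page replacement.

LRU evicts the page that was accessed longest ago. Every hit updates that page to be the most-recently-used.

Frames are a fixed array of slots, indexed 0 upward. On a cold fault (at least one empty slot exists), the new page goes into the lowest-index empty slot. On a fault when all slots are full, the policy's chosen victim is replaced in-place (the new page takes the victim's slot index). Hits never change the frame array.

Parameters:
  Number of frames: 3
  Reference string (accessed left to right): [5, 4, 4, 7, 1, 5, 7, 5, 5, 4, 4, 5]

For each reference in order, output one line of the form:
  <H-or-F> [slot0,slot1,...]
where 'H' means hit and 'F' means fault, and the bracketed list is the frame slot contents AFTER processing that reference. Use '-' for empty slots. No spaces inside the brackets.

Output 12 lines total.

F [5,-,-]
F [5,4,-]
H [5,4,-]
F [5,4,7]
F [1,4,7]
F [1,5,7]
H [1,5,7]
H [1,5,7]
H [1,5,7]
F [4,5,7]
H [4,5,7]
H [4,5,7]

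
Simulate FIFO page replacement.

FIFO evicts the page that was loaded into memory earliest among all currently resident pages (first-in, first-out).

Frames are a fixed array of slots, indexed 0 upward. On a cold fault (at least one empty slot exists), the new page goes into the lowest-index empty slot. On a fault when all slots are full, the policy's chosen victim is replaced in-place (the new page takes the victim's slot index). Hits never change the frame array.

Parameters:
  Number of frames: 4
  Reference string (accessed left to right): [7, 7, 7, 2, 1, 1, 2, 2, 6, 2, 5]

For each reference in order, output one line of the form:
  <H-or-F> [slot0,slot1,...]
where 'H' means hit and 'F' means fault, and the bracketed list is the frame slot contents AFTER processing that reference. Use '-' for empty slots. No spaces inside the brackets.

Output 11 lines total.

F [7,-,-,-]
H [7,-,-,-]
H [7,-,-,-]
F [7,2,-,-]
F [7,2,1,-]
H [7,2,1,-]
H [7,2,1,-]
H [7,2,1,-]
F [7,2,1,6]
H [7,2,1,6]
F [5,2,1,6]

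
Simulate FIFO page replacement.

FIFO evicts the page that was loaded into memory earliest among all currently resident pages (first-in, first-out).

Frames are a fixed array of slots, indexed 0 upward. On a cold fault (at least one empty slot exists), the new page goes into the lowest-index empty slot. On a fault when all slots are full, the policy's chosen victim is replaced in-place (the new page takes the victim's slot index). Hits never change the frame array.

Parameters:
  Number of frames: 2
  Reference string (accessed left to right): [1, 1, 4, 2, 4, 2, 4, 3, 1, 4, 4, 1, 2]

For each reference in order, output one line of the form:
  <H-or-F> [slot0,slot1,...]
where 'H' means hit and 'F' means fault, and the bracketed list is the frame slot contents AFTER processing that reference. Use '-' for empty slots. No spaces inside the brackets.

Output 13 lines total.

F [1,-]
H [1,-]
F [1,4]
F [2,4]
H [2,4]
H [2,4]
H [2,4]
F [2,3]
F [1,3]
F [1,4]
H [1,4]
H [1,4]
F [2,4]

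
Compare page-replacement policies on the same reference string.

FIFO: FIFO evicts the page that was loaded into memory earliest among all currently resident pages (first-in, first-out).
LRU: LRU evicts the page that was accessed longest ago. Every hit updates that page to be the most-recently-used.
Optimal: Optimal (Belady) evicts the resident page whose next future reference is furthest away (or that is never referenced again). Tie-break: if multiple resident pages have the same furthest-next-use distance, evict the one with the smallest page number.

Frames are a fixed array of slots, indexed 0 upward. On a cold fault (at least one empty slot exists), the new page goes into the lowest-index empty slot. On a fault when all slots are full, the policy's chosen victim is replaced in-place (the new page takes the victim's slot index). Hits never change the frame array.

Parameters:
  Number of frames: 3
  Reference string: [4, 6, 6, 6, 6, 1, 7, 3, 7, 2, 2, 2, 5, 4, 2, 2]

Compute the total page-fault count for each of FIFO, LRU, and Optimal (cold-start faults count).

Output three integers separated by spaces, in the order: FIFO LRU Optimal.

Answer: 8 8 7

Derivation:
--- FIFO ---
  step 0: ref 4 -> FAULT, frames=[4,-,-] (faults so far: 1)
  step 1: ref 6 -> FAULT, frames=[4,6,-] (faults so far: 2)
  step 2: ref 6 -> HIT, frames=[4,6,-] (faults so far: 2)
  step 3: ref 6 -> HIT, frames=[4,6,-] (faults so far: 2)
  step 4: ref 6 -> HIT, frames=[4,6,-] (faults so far: 2)
  step 5: ref 1 -> FAULT, frames=[4,6,1] (faults so far: 3)
  step 6: ref 7 -> FAULT, evict 4, frames=[7,6,1] (faults so far: 4)
  step 7: ref 3 -> FAULT, evict 6, frames=[7,3,1] (faults so far: 5)
  step 8: ref 7 -> HIT, frames=[7,3,1] (faults so far: 5)
  step 9: ref 2 -> FAULT, evict 1, frames=[7,3,2] (faults so far: 6)
  step 10: ref 2 -> HIT, frames=[7,3,2] (faults so far: 6)
  step 11: ref 2 -> HIT, frames=[7,3,2] (faults so far: 6)
  step 12: ref 5 -> FAULT, evict 7, frames=[5,3,2] (faults so far: 7)
  step 13: ref 4 -> FAULT, evict 3, frames=[5,4,2] (faults so far: 8)
  step 14: ref 2 -> HIT, frames=[5,4,2] (faults so far: 8)
  step 15: ref 2 -> HIT, frames=[5,4,2] (faults so far: 8)
  FIFO total faults: 8
--- LRU ---
  step 0: ref 4 -> FAULT, frames=[4,-,-] (faults so far: 1)
  step 1: ref 6 -> FAULT, frames=[4,6,-] (faults so far: 2)
  step 2: ref 6 -> HIT, frames=[4,6,-] (faults so far: 2)
  step 3: ref 6 -> HIT, frames=[4,6,-] (faults so far: 2)
  step 4: ref 6 -> HIT, frames=[4,6,-] (faults so far: 2)
  step 5: ref 1 -> FAULT, frames=[4,6,1] (faults so far: 3)
  step 6: ref 7 -> FAULT, evict 4, frames=[7,6,1] (faults so far: 4)
  step 7: ref 3 -> FAULT, evict 6, frames=[7,3,1] (faults so far: 5)
  step 8: ref 7 -> HIT, frames=[7,3,1] (faults so far: 5)
  step 9: ref 2 -> FAULT, evict 1, frames=[7,3,2] (faults so far: 6)
  step 10: ref 2 -> HIT, frames=[7,3,2] (faults so far: 6)
  step 11: ref 2 -> HIT, frames=[7,3,2] (faults so far: 6)
  step 12: ref 5 -> FAULT, evict 3, frames=[7,5,2] (faults so far: 7)
  step 13: ref 4 -> FAULT, evict 7, frames=[4,5,2] (faults so far: 8)
  step 14: ref 2 -> HIT, frames=[4,5,2] (faults so far: 8)
  step 15: ref 2 -> HIT, frames=[4,5,2] (faults so far: 8)
  LRU total faults: 8
--- Optimal ---
  step 0: ref 4 -> FAULT, frames=[4,-,-] (faults so far: 1)
  step 1: ref 6 -> FAULT, frames=[4,6,-] (faults so far: 2)
  step 2: ref 6 -> HIT, frames=[4,6,-] (faults so far: 2)
  step 3: ref 6 -> HIT, frames=[4,6,-] (faults so far: 2)
  step 4: ref 6 -> HIT, frames=[4,6,-] (faults so far: 2)
  step 5: ref 1 -> FAULT, frames=[4,6,1] (faults so far: 3)
  step 6: ref 7 -> FAULT, evict 1, frames=[4,6,7] (faults so far: 4)
  step 7: ref 3 -> FAULT, evict 6, frames=[4,3,7] (faults so far: 5)
  step 8: ref 7 -> HIT, frames=[4,3,7] (faults so far: 5)
  step 9: ref 2 -> FAULT, evict 3, frames=[4,2,7] (faults so far: 6)
  step 10: ref 2 -> HIT, frames=[4,2,7] (faults so far: 6)
  step 11: ref 2 -> HIT, frames=[4,2,7] (faults so far: 6)
  step 12: ref 5 -> FAULT, evict 7, frames=[4,2,5] (faults so far: 7)
  step 13: ref 4 -> HIT, frames=[4,2,5] (faults so far: 7)
  step 14: ref 2 -> HIT, frames=[4,2,5] (faults so far: 7)
  step 15: ref 2 -> HIT, frames=[4,2,5] (faults so far: 7)
  Optimal total faults: 7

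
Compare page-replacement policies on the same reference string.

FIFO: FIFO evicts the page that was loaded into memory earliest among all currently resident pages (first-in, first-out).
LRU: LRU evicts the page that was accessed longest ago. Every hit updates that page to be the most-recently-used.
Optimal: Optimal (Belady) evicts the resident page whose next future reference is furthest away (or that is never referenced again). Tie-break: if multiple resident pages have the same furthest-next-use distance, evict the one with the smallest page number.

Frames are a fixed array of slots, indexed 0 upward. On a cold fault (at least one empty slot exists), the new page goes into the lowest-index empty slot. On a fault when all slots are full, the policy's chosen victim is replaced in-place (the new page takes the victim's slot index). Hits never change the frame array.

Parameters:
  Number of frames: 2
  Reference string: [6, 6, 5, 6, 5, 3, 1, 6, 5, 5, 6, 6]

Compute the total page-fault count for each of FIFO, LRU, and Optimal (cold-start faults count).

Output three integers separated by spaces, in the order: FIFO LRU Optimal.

--- FIFO ---
  step 0: ref 6 -> FAULT, frames=[6,-] (faults so far: 1)
  step 1: ref 6 -> HIT, frames=[6,-] (faults so far: 1)
  step 2: ref 5 -> FAULT, frames=[6,5] (faults so far: 2)
  step 3: ref 6 -> HIT, frames=[6,5] (faults so far: 2)
  step 4: ref 5 -> HIT, frames=[6,5] (faults so far: 2)
  step 5: ref 3 -> FAULT, evict 6, frames=[3,5] (faults so far: 3)
  step 6: ref 1 -> FAULT, evict 5, frames=[3,1] (faults so far: 4)
  step 7: ref 6 -> FAULT, evict 3, frames=[6,1] (faults so far: 5)
  step 8: ref 5 -> FAULT, evict 1, frames=[6,5] (faults so far: 6)
  step 9: ref 5 -> HIT, frames=[6,5] (faults so far: 6)
  step 10: ref 6 -> HIT, frames=[6,5] (faults so far: 6)
  step 11: ref 6 -> HIT, frames=[6,5] (faults so far: 6)
  FIFO total faults: 6
--- LRU ---
  step 0: ref 6 -> FAULT, frames=[6,-] (faults so far: 1)
  step 1: ref 6 -> HIT, frames=[6,-] (faults so far: 1)
  step 2: ref 5 -> FAULT, frames=[6,5] (faults so far: 2)
  step 3: ref 6 -> HIT, frames=[6,5] (faults so far: 2)
  step 4: ref 5 -> HIT, frames=[6,5] (faults so far: 2)
  step 5: ref 3 -> FAULT, evict 6, frames=[3,5] (faults so far: 3)
  step 6: ref 1 -> FAULT, evict 5, frames=[3,1] (faults so far: 4)
  step 7: ref 6 -> FAULT, evict 3, frames=[6,1] (faults so far: 5)
  step 8: ref 5 -> FAULT, evict 1, frames=[6,5] (faults so far: 6)
  step 9: ref 5 -> HIT, frames=[6,5] (faults so far: 6)
  step 10: ref 6 -> HIT, frames=[6,5] (faults so far: 6)
  step 11: ref 6 -> HIT, frames=[6,5] (faults so far: 6)
  LRU total faults: 6
--- Optimal ---
  step 0: ref 6 -> FAULT, frames=[6,-] (faults so far: 1)
  step 1: ref 6 -> HIT, frames=[6,-] (faults so far: 1)
  step 2: ref 5 -> FAULT, frames=[6,5] (faults so far: 2)
  step 3: ref 6 -> HIT, frames=[6,5] (faults so far: 2)
  step 4: ref 5 -> HIT, frames=[6,5] (faults so far: 2)
  step 5: ref 3 -> FAULT, evict 5, frames=[6,3] (faults so far: 3)
  step 6: ref 1 -> FAULT, evict 3, frames=[6,1] (faults so far: 4)
  step 7: ref 6 -> HIT, frames=[6,1] (faults so far: 4)
  step 8: ref 5 -> FAULT, evict 1, frames=[6,5] (faults so far: 5)
  step 9: ref 5 -> HIT, frames=[6,5] (faults so far: 5)
  step 10: ref 6 -> HIT, frames=[6,5] (faults so far: 5)
  step 11: ref 6 -> HIT, frames=[6,5] (faults so far: 5)
  Optimal total faults: 5

Answer: 6 6 5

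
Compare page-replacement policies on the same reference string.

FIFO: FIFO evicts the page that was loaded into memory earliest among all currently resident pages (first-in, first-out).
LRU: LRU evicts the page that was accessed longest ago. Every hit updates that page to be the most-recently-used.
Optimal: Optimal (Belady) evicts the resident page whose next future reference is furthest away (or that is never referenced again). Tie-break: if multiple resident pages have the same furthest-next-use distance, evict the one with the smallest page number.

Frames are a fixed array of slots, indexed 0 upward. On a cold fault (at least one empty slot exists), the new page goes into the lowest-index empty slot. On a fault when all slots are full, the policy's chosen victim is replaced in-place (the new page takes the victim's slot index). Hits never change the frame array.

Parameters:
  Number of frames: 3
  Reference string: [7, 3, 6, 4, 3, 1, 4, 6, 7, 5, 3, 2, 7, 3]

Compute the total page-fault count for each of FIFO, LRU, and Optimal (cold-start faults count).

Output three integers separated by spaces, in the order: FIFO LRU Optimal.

Answer: 10 11 9

Derivation:
--- FIFO ---
  step 0: ref 7 -> FAULT, frames=[7,-,-] (faults so far: 1)
  step 1: ref 3 -> FAULT, frames=[7,3,-] (faults so far: 2)
  step 2: ref 6 -> FAULT, frames=[7,3,6] (faults so far: 3)
  step 3: ref 4 -> FAULT, evict 7, frames=[4,3,6] (faults so far: 4)
  step 4: ref 3 -> HIT, frames=[4,3,6] (faults so far: 4)
  step 5: ref 1 -> FAULT, evict 3, frames=[4,1,6] (faults so far: 5)
  step 6: ref 4 -> HIT, frames=[4,1,6] (faults so far: 5)
  step 7: ref 6 -> HIT, frames=[4,1,6] (faults so far: 5)
  step 8: ref 7 -> FAULT, evict 6, frames=[4,1,7] (faults so far: 6)
  step 9: ref 5 -> FAULT, evict 4, frames=[5,1,7] (faults so far: 7)
  step 10: ref 3 -> FAULT, evict 1, frames=[5,3,7] (faults so far: 8)
  step 11: ref 2 -> FAULT, evict 7, frames=[5,3,2] (faults so far: 9)
  step 12: ref 7 -> FAULT, evict 5, frames=[7,3,2] (faults so far: 10)
  step 13: ref 3 -> HIT, frames=[7,3,2] (faults so far: 10)
  FIFO total faults: 10
--- LRU ---
  step 0: ref 7 -> FAULT, frames=[7,-,-] (faults so far: 1)
  step 1: ref 3 -> FAULT, frames=[7,3,-] (faults so far: 2)
  step 2: ref 6 -> FAULT, frames=[7,3,6] (faults so far: 3)
  step 3: ref 4 -> FAULT, evict 7, frames=[4,3,6] (faults so far: 4)
  step 4: ref 3 -> HIT, frames=[4,3,6] (faults so far: 4)
  step 5: ref 1 -> FAULT, evict 6, frames=[4,3,1] (faults so far: 5)
  step 6: ref 4 -> HIT, frames=[4,3,1] (faults so far: 5)
  step 7: ref 6 -> FAULT, evict 3, frames=[4,6,1] (faults so far: 6)
  step 8: ref 7 -> FAULT, evict 1, frames=[4,6,7] (faults so far: 7)
  step 9: ref 5 -> FAULT, evict 4, frames=[5,6,7] (faults so far: 8)
  step 10: ref 3 -> FAULT, evict 6, frames=[5,3,7] (faults so far: 9)
  step 11: ref 2 -> FAULT, evict 7, frames=[5,3,2] (faults so far: 10)
  step 12: ref 7 -> FAULT, evict 5, frames=[7,3,2] (faults so far: 11)
  step 13: ref 3 -> HIT, frames=[7,3,2] (faults so far: 11)
  LRU total faults: 11
--- Optimal ---
  step 0: ref 7 -> FAULT, frames=[7,-,-] (faults so far: 1)
  step 1: ref 3 -> FAULT, frames=[7,3,-] (faults so far: 2)
  step 2: ref 6 -> FAULT, frames=[7,3,6] (faults so far: 3)
  step 3: ref 4 -> FAULT, evict 7, frames=[4,3,6] (faults so far: 4)
  step 4: ref 3 -> HIT, frames=[4,3,6] (faults so far: 4)
  step 5: ref 1 -> FAULT, evict 3, frames=[4,1,6] (faults so far: 5)
  step 6: ref 4 -> HIT, frames=[4,1,6] (faults so far: 5)
  step 7: ref 6 -> HIT, frames=[4,1,6] (faults so far: 5)
  step 8: ref 7 -> FAULT, evict 1, frames=[4,7,6] (faults so far: 6)
  step 9: ref 5 -> FAULT, evict 4, frames=[5,7,6] (faults so far: 7)
  step 10: ref 3 -> FAULT, evict 5, frames=[3,7,6] (faults so far: 8)
  step 11: ref 2 -> FAULT, evict 6, frames=[3,7,2] (faults so far: 9)
  step 12: ref 7 -> HIT, frames=[3,7,2] (faults so far: 9)
  step 13: ref 3 -> HIT, frames=[3,7,2] (faults so far: 9)
  Optimal total faults: 9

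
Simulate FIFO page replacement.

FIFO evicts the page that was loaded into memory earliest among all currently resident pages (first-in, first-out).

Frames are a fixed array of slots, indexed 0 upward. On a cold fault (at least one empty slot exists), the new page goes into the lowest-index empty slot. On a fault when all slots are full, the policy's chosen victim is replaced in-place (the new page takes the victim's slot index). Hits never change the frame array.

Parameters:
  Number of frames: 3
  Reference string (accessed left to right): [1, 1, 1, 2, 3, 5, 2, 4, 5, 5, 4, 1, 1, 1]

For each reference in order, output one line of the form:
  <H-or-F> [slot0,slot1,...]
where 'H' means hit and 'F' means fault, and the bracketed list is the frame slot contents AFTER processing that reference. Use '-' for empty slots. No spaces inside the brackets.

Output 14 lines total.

F [1,-,-]
H [1,-,-]
H [1,-,-]
F [1,2,-]
F [1,2,3]
F [5,2,3]
H [5,2,3]
F [5,4,3]
H [5,4,3]
H [5,4,3]
H [5,4,3]
F [5,4,1]
H [5,4,1]
H [5,4,1]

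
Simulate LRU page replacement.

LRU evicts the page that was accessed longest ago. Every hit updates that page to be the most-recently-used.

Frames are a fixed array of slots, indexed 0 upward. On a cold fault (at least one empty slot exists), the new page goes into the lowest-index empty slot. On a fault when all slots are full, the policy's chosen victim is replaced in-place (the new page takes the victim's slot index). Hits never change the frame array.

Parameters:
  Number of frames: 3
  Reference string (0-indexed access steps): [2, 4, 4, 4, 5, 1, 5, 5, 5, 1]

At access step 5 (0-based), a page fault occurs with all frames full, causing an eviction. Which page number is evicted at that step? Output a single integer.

Step 0: ref 2 -> FAULT, frames=[2,-,-]
Step 1: ref 4 -> FAULT, frames=[2,4,-]
Step 2: ref 4 -> HIT, frames=[2,4,-]
Step 3: ref 4 -> HIT, frames=[2,4,-]
Step 4: ref 5 -> FAULT, frames=[2,4,5]
Step 5: ref 1 -> FAULT, evict 2, frames=[1,4,5]
At step 5: evicted page 2

Answer: 2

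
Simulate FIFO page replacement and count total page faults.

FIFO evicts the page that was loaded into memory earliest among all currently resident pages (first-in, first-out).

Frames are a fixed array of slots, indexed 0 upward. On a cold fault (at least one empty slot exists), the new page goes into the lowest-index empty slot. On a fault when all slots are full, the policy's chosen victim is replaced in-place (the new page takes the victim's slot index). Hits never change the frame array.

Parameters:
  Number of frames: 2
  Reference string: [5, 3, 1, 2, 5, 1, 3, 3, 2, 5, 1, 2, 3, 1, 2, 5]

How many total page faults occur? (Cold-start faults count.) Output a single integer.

Answer: 15

Derivation:
Step 0: ref 5 → FAULT, frames=[5,-]
Step 1: ref 3 → FAULT, frames=[5,3]
Step 2: ref 1 → FAULT (evict 5), frames=[1,3]
Step 3: ref 2 → FAULT (evict 3), frames=[1,2]
Step 4: ref 5 → FAULT (evict 1), frames=[5,2]
Step 5: ref 1 → FAULT (evict 2), frames=[5,1]
Step 6: ref 3 → FAULT (evict 5), frames=[3,1]
Step 7: ref 3 → HIT, frames=[3,1]
Step 8: ref 2 → FAULT (evict 1), frames=[3,2]
Step 9: ref 5 → FAULT (evict 3), frames=[5,2]
Step 10: ref 1 → FAULT (evict 2), frames=[5,1]
Step 11: ref 2 → FAULT (evict 5), frames=[2,1]
Step 12: ref 3 → FAULT (evict 1), frames=[2,3]
Step 13: ref 1 → FAULT (evict 2), frames=[1,3]
Step 14: ref 2 → FAULT (evict 3), frames=[1,2]
Step 15: ref 5 → FAULT (evict 1), frames=[5,2]
Total faults: 15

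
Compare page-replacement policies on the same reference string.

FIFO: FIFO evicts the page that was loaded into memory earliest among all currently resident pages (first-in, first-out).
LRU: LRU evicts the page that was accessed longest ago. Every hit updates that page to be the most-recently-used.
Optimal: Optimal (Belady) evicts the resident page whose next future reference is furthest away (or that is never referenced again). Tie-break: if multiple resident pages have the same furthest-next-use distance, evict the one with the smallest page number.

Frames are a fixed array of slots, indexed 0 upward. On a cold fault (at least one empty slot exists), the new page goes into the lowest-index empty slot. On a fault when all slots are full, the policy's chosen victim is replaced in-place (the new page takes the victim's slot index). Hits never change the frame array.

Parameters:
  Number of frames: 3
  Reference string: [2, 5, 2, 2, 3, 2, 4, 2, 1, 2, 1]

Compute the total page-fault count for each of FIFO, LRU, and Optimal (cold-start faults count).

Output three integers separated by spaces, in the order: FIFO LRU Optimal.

Answer: 6 5 5

Derivation:
--- FIFO ---
  step 0: ref 2 -> FAULT, frames=[2,-,-] (faults so far: 1)
  step 1: ref 5 -> FAULT, frames=[2,5,-] (faults so far: 2)
  step 2: ref 2 -> HIT, frames=[2,5,-] (faults so far: 2)
  step 3: ref 2 -> HIT, frames=[2,5,-] (faults so far: 2)
  step 4: ref 3 -> FAULT, frames=[2,5,3] (faults so far: 3)
  step 5: ref 2 -> HIT, frames=[2,5,3] (faults so far: 3)
  step 6: ref 4 -> FAULT, evict 2, frames=[4,5,3] (faults so far: 4)
  step 7: ref 2 -> FAULT, evict 5, frames=[4,2,3] (faults so far: 5)
  step 8: ref 1 -> FAULT, evict 3, frames=[4,2,1] (faults so far: 6)
  step 9: ref 2 -> HIT, frames=[4,2,1] (faults so far: 6)
  step 10: ref 1 -> HIT, frames=[4,2,1] (faults so far: 6)
  FIFO total faults: 6
--- LRU ---
  step 0: ref 2 -> FAULT, frames=[2,-,-] (faults so far: 1)
  step 1: ref 5 -> FAULT, frames=[2,5,-] (faults so far: 2)
  step 2: ref 2 -> HIT, frames=[2,5,-] (faults so far: 2)
  step 3: ref 2 -> HIT, frames=[2,5,-] (faults so far: 2)
  step 4: ref 3 -> FAULT, frames=[2,5,3] (faults so far: 3)
  step 5: ref 2 -> HIT, frames=[2,5,3] (faults so far: 3)
  step 6: ref 4 -> FAULT, evict 5, frames=[2,4,3] (faults so far: 4)
  step 7: ref 2 -> HIT, frames=[2,4,3] (faults so far: 4)
  step 8: ref 1 -> FAULT, evict 3, frames=[2,4,1] (faults so far: 5)
  step 9: ref 2 -> HIT, frames=[2,4,1] (faults so far: 5)
  step 10: ref 1 -> HIT, frames=[2,4,1] (faults so far: 5)
  LRU total faults: 5
--- Optimal ---
  step 0: ref 2 -> FAULT, frames=[2,-,-] (faults so far: 1)
  step 1: ref 5 -> FAULT, frames=[2,5,-] (faults so far: 2)
  step 2: ref 2 -> HIT, frames=[2,5,-] (faults so far: 2)
  step 3: ref 2 -> HIT, frames=[2,5,-] (faults so far: 2)
  step 4: ref 3 -> FAULT, frames=[2,5,3] (faults so far: 3)
  step 5: ref 2 -> HIT, frames=[2,5,3] (faults so far: 3)
  step 6: ref 4 -> FAULT, evict 3, frames=[2,5,4] (faults so far: 4)
  step 7: ref 2 -> HIT, frames=[2,5,4] (faults so far: 4)
  step 8: ref 1 -> FAULT, evict 4, frames=[2,5,1] (faults so far: 5)
  step 9: ref 2 -> HIT, frames=[2,5,1] (faults so far: 5)
  step 10: ref 1 -> HIT, frames=[2,5,1] (faults so far: 5)
  Optimal total faults: 5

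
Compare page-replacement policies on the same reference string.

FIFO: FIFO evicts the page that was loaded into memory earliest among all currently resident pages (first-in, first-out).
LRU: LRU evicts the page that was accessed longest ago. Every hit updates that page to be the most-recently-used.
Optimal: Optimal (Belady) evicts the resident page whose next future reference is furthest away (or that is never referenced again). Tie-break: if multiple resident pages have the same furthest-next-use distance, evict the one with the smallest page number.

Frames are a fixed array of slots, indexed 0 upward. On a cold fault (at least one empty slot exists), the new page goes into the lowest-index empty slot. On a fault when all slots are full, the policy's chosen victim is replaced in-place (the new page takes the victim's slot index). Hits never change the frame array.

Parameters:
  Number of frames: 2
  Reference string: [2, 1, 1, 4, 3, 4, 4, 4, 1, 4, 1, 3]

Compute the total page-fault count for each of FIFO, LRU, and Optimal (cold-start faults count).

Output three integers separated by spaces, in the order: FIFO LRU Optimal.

Answer: 7 6 6

Derivation:
--- FIFO ---
  step 0: ref 2 -> FAULT, frames=[2,-] (faults so far: 1)
  step 1: ref 1 -> FAULT, frames=[2,1] (faults so far: 2)
  step 2: ref 1 -> HIT, frames=[2,1] (faults so far: 2)
  step 3: ref 4 -> FAULT, evict 2, frames=[4,1] (faults so far: 3)
  step 4: ref 3 -> FAULT, evict 1, frames=[4,3] (faults so far: 4)
  step 5: ref 4 -> HIT, frames=[4,3] (faults so far: 4)
  step 6: ref 4 -> HIT, frames=[4,3] (faults so far: 4)
  step 7: ref 4 -> HIT, frames=[4,3] (faults so far: 4)
  step 8: ref 1 -> FAULT, evict 4, frames=[1,3] (faults so far: 5)
  step 9: ref 4 -> FAULT, evict 3, frames=[1,4] (faults so far: 6)
  step 10: ref 1 -> HIT, frames=[1,4] (faults so far: 6)
  step 11: ref 3 -> FAULT, evict 1, frames=[3,4] (faults so far: 7)
  FIFO total faults: 7
--- LRU ---
  step 0: ref 2 -> FAULT, frames=[2,-] (faults so far: 1)
  step 1: ref 1 -> FAULT, frames=[2,1] (faults so far: 2)
  step 2: ref 1 -> HIT, frames=[2,1] (faults so far: 2)
  step 3: ref 4 -> FAULT, evict 2, frames=[4,1] (faults so far: 3)
  step 4: ref 3 -> FAULT, evict 1, frames=[4,3] (faults so far: 4)
  step 5: ref 4 -> HIT, frames=[4,3] (faults so far: 4)
  step 6: ref 4 -> HIT, frames=[4,3] (faults so far: 4)
  step 7: ref 4 -> HIT, frames=[4,3] (faults so far: 4)
  step 8: ref 1 -> FAULT, evict 3, frames=[4,1] (faults so far: 5)
  step 9: ref 4 -> HIT, frames=[4,1] (faults so far: 5)
  step 10: ref 1 -> HIT, frames=[4,1] (faults so far: 5)
  step 11: ref 3 -> FAULT, evict 4, frames=[3,1] (faults so far: 6)
  LRU total faults: 6
--- Optimal ---
  step 0: ref 2 -> FAULT, frames=[2,-] (faults so far: 1)
  step 1: ref 1 -> FAULT, frames=[2,1] (faults so far: 2)
  step 2: ref 1 -> HIT, frames=[2,1] (faults so far: 2)
  step 3: ref 4 -> FAULT, evict 2, frames=[4,1] (faults so far: 3)
  step 4: ref 3 -> FAULT, evict 1, frames=[4,3] (faults so far: 4)
  step 5: ref 4 -> HIT, frames=[4,3] (faults so far: 4)
  step 6: ref 4 -> HIT, frames=[4,3] (faults so far: 4)
  step 7: ref 4 -> HIT, frames=[4,3] (faults so far: 4)
  step 8: ref 1 -> FAULT, evict 3, frames=[4,1] (faults so far: 5)
  step 9: ref 4 -> HIT, frames=[4,1] (faults so far: 5)
  step 10: ref 1 -> HIT, frames=[4,1] (faults so far: 5)
  step 11: ref 3 -> FAULT, evict 1, frames=[4,3] (faults so far: 6)
  Optimal total faults: 6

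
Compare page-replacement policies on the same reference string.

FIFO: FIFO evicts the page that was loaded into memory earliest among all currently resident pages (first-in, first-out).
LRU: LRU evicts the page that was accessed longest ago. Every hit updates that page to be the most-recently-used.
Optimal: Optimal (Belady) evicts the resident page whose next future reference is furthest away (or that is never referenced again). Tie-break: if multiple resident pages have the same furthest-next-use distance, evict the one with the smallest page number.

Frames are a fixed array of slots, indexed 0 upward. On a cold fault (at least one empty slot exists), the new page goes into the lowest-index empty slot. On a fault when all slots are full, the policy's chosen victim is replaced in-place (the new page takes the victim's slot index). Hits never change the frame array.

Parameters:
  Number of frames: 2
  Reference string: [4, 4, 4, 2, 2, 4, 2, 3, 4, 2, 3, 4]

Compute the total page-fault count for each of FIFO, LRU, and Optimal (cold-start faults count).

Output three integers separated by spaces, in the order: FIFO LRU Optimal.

--- FIFO ---
  step 0: ref 4 -> FAULT, frames=[4,-] (faults so far: 1)
  step 1: ref 4 -> HIT, frames=[4,-] (faults so far: 1)
  step 2: ref 4 -> HIT, frames=[4,-] (faults so far: 1)
  step 3: ref 2 -> FAULT, frames=[4,2] (faults so far: 2)
  step 4: ref 2 -> HIT, frames=[4,2] (faults so far: 2)
  step 5: ref 4 -> HIT, frames=[4,2] (faults so far: 2)
  step 6: ref 2 -> HIT, frames=[4,2] (faults so far: 2)
  step 7: ref 3 -> FAULT, evict 4, frames=[3,2] (faults so far: 3)
  step 8: ref 4 -> FAULT, evict 2, frames=[3,4] (faults so far: 4)
  step 9: ref 2 -> FAULT, evict 3, frames=[2,4] (faults so far: 5)
  step 10: ref 3 -> FAULT, evict 4, frames=[2,3] (faults so far: 6)
  step 11: ref 4 -> FAULT, evict 2, frames=[4,3] (faults so far: 7)
  FIFO total faults: 7
--- LRU ---
  step 0: ref 4 -> FAULT, frames=[4,-] (faults so far: 1)
  step 1: ref 4 -> HIT, frames=[4,-] (faults so far: 1)
  step 2: ref 4 -> HIT, frames=[4,-] (faults so far: 1)
  step 3: ref 2 -> FAULT, frames=[4,2] (faults so far: 2)
  step 4: ref 2 -> HIT, frames=[4,2] (faults so far: 2)
  step 5: ref 4 -> HIT, frames=[4,2] (faults so far: 2)
  step 6: ref 2 -> HIT, frames=[4,2] (faults so far: 2)
  step 7: ref 3 -> FAULT, evict 4, frames=[3,2] (faults so far: 3)
  step 8: ref 4 -> FAULT, evict 2, frames=[3,4] (faults so far: 4)
  step 9: ref 2 -> FAULT, evict 3, frames=[2,4] (faults so far: 5)
  step 10: ref 3 -> FAULT, evict 4, frames=[2,3] (faults so far: 6)
  step 11: ref 4 -> FAULT, evict 2, frames=[4,3] (faults so far: 7)
  LRU total faults: 7
--- Optimal ---
  step 0: ref 4 -> FAULT, frames=[4,-] (faults so far: 1)
  step 1: ref 4 -> HIT, frames=[4,-] (faults so far: 1)
  step 2: ref 4 -> HIT, frames=[4,-] (faults so far: 1)
  step 3: ref 2 -> FAULT, frames=[4,2] (faults so far: 2)
  step 4: ref 2 -> HIT, frames=[4,2] (faults so far: 2)
  step 5: ref 4 -> HIT, frames=[4,2] (faults so far: 2)
  step 6: ref 2 -> HIT, frames=[4,2] (faults so far: 2)
  step 7: ref 3 -> FAULT, evict 2, frames=[4,3] (faults so far: 3)
  step 8: ref 4 -> HIT, frames=[4,3] (faults so far: 3)
  step 9: ref 2 -> FAULT, evict 4, frames=[2,3] (faults so far: 4)
  step 10: ref 3 -> HIT, frames=[2,3] (faults so far: 4)
  step 11: ref 4 -> FAULT, evict 2, frames=[4,3] (faults so far: 5)
  Optimal total faults: 5

Answer: 7 7 5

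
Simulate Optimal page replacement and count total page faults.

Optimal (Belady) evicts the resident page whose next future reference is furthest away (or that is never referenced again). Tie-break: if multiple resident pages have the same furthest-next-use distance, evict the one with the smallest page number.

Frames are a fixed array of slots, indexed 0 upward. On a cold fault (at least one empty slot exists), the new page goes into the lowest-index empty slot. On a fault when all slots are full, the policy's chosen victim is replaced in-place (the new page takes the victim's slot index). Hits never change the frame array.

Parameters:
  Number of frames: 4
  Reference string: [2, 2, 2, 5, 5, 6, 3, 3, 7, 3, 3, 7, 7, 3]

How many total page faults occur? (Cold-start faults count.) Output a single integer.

Step 0: ref 2 → FAULT, frames=[2,-,-,-]
Step 1: ref 2 → HIT, frames=[2,-,-,-]
Step 2: ref 2 → HIT, frames=[2,-,-,-]
Step 3: ref 5 → FAULT, frames=[2,5,-,-]
Step 4: ref 5 → HIT, frames=[2,5,-,-]
Step 5: ref 6 → FAULT, frames=[2,5,6,-]
Step 6: ref 3 → FAULT, frames=[2,5,6,3]
Step 7: ref 3 → HIT, frames=[2,5,6,3]
Step 8: ref 7 → FAULT (evict 2), frames=[7,5,6,3]
Step 9: ref 3 → HIT, frames=[7,5,6,3]
Step 10: ref 3 → HIT, frames=[7,5,6,3]
Step 11: ref 7 → HIT, frames=[7,5,6,3]
Step 12: ref 7 → HIT, frames=[7,5,6,3]
Step 13: ref 3 → HIT, frames=[7,5,6,3]
Total faults: 5

Answer: 5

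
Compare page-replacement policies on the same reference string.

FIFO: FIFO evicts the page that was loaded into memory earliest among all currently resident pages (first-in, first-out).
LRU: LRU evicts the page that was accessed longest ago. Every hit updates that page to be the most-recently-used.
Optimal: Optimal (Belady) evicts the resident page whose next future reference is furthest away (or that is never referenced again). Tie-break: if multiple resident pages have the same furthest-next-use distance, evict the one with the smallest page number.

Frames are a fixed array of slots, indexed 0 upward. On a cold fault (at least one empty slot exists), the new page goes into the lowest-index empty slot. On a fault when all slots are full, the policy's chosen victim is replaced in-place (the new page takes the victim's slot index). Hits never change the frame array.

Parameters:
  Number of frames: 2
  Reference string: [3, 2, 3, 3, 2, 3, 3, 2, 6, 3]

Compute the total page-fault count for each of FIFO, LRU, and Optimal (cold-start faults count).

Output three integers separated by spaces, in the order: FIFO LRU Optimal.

--- FIFO ---
  step 0: ref 3 -> FAULT, frames=[3,-] (faults so far: 1)
  step 1: ref 2 -> FAULT, frames=[3,2] (faults so far: 2)
  step 2: ref 3 -> HIT, frames=[3,2] (faults so far: 2)
  step 3: ref 3 -> HIT, frames=[3,2] (faults so far: 2)
  step 4: ref 2 -> HIT, frames=[3,2] (faults so far: 2)
  step 5: ref 3 -> HIT, frames=[3,2] (faults so far: 2)
  step 6: ref 3 -> HIT, frames=[3,2] (faults so far: 2)
  step 7: ref 2 -> HIT, frames=[3,2] (faults so far: 2)
  step 8: ref 6 -> FAULT, evict 3, frames=[6,2] (faults so far: 3)
  step 9: ref 3 -> FAULT, evict 2, frames=[6,3] (faults so far: 4)
  FIFO total faults: 4
--- LRU ---
  step 0: ref 3 -> FAULT, frames=[3,-] (faults so far: 1)
  step 1: ref 2 -> FAULT, frames=[3,2] (faults so far: 2)
  step 2: ref 3 -> HIT, frames=[3,2] (faults so far: 2)
  step 3: ref 3 -> HIT, frames=[3,2] (faults so far: 2)
  step 4: ref 2 -> HIT, frames=[3,2] (faults so far: 2)
  step 5: ref 3 -> HIT, frames=[3,2] (faults so far: 2)
  step 6: ref 3 -> HIT, frames=[3,2] (faults so far: 2)
  step 7: ref 2 -> HIT, frames=[3,2] (faults so far: 2)
  step 8: ref 6 -> FAULT, evict 3, frames=[6,2] (faults so far: 3)
  step 9: ref 3 -> FAULT, evict 2, frames=[6,3] (faults so far: 4)
  LRU total faults: 4
--- Optimal ---
  step 0: ref 3 -> FAULT, frames=[3,-] (faults so far: 1)
  step 1: ref 2 -> FAULT, frames=[3,2] (faults so far: 2)
  step 2: ref 3 -> HIT, frames=[3,2] (faults so far: 2)
  step 3: ref 3 -> HIT, frames=[3,2] (faults so far: 2)
  step 4: ref 2 -> HIT, frames=[3,2] (faults so far: 2)
  step 5: ref 3 -> HIT, frames=[3,2] (faults so far: 2)
  step 6: ref 3 -> HIT, frames=[3,2] (faults so far: 2)
  step 7: ref 2 -> HIT, frames=[3,2] (faults so far: 2)
  step 8: ref 6 -> FAULT, evict 2, frames=[3,6] (faults so far: 3)
  step 9: ref 3 -> HIT, frames=[3,6] (faults so far: 3)
  Optimal total faults: 3

Answer: 4 4 3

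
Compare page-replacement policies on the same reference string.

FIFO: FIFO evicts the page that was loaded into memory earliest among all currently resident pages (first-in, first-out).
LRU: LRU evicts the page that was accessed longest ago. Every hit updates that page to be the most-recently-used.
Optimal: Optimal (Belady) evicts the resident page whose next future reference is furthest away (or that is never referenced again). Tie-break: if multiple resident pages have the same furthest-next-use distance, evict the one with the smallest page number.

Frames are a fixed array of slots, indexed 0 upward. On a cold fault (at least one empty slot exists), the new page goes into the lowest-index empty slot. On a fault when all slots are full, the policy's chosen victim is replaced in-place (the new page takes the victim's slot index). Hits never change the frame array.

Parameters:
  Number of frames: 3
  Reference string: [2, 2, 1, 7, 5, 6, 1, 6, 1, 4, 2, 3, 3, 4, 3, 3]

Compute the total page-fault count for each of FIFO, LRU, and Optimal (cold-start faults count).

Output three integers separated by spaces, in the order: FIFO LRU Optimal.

Answer: 9 9 7

Derivation:
--- FIFO ---
  step 0: ref 2 -> FAULT, frames=[2,-,-] (faults so far: 1)
  step 1: ref 2 -> HIT, frames=[2,-,-] (faults so far: 1)
  step 2: ref 1 -> FAULT, frames=[2,1,-] (faults so far: 2)
  step 3: ref 7 -> FAULT, frames=[2,1,7] (faults so far: 3)
  step 4: ref 5 -> FAULT, evict 2, frames=[5,1,7] (faults so far: 4)
  step 5: ref 6 -> FAULT, evict 1, frames=[5,6,7] (faults so far: 5)
  step 6: ref 1 -> FAULT, evict 7, frames=[5,6,1] (faults so far: 6)
  step 7: ref 6 -> HIT, frames=[5,6,1] (faults so far: 6)
  step 8: ref 1 -> HIT, frames=[5,6,1] (faults so far: 6)
  step 9: ref 4 -> FAULT, evict 5, frames=[4,6,1] (faults so far: 7)
  step 10: ref 2 -> FAULT, evict 6, frames=[4,2,1] (faults so far: 8)
  step 11: ref 3 -> FAULT, evict 1, frames=[4,2,3] (faults so far: 9)
  step 12: ref 3 -> HIT, frames=[4,2,3] (faults so far: 9)
  step 13: ref 4 -> HIT, frames=[4,2,3] (faults so far: 9)
  step 14: ref 3 -> HIT, frames=[4,2,3] (faults so far: 9)
  step 15: ref 3 -> HIT, frames=[4,2,3] (faults so far: 9)
  FIFO total faults: 9
--- LRU ---
  step 0: ref 2 -> FAULT, frames=[2,-,-] (faults so far: 1)
  step 1: ref 2 -> HIT, frames=[2,-,-] (faults so far: 1)
  step 2: ref 1 -> FAULT, frames=[2,1,-] (faults so far: 2)
  step 3: ref 7 -> FAULT, frames=[2,1,7] (faults so far: 3)
  step 4: ref 5 -> FAULT, evict 2, frames=[5,1,7] (faults so far: 4)
  step 5: ref 6 -> FAULT, evict 1, frames=[5,6,7] (faults so far: 5)
  step 6: ref 1 -> FAULT, evict 7, frames=[5,6,1] (faults so far: 6)
  step 7: ref 6 -> HIT, frames=[5,6,1] (faults so far: 6)
  step 8: ref 1 -> HIT, frames=[5,6,1] (faults so far: 6)
  step 9: ref 4 -> FAULT, evict 5, frames=[4,6,1] (faults so far: 7)
  step 10: ref 2 -> FAULT, evict 6, frames=[4,2,1] (faults so far: 8)
  step 11: ref 3 -> FAULT, evict 1, frames=[4,2,3] (faults so far: 9)
  step 12: ref 3 -> HIT, frames=[4,2,3] (faults so far: 9)
  step 13: ref 4 -> HIT, frames=[4,2,3] (faults so far: 9)
  step 14: ref 3 -> HIT, frames=[4,2,3] (faults so far: 9)
  step 15: ref 3 -> HIT, frames=[4,2,3] (faults so far: 9)
  LRU total faults: 9
--- Optimal ---
  step 0: ref 2 -> FAULT, frames=[2,-,-] (faults so far: 1)
  step 1: ref 2 -> HIT, frames=[2,-,-] (faults so far: 1)
  step 2: ref 1 -> FAULT, frames=[2,1,-] (faults so far: 2)
  step 3: ref 7 -> FAULT, frames=[2,1,7] (faults so far: 3)
  step 4: ref 5 -> FAULT, evict 7, frames=[2,1,5] (faults so far: 4)
  step 5: ref 6 -> FAULT, evict 5, frames=[2,1,6] (faults so far: 5)
  step 6: ref 1 -> HIT, frames=[2,1,6] (faults so far: 5)
  step 7: ref 6 -> HIT, frames=[2,1,6] (faults so far: 5)
  step 8: ref 1 -> HIT, frames=[2,1,6] (faults so far: 5)
  step 9: ref 4 -> FAULT, evict 1, frames=[2,4,6] (faults so far: 6)
  step 10: ref 2 -> HIT, frames=[2,4,6] (faults so far: 6)
  step 11: ref 3 -> FAULT, evict 2, frames=[3,4,6] (faults so far: 7)
  step 12: ref 3 -> HIT, frames=[3,4,6] (faults so far: 7)
  step 13: ref 4 -> HIT, frames=[3,4,6] (faults so far: 7)
  step 14: ref 3 -> HIT, frames=[3,4,6] (faults so far: 7)
  step 15: ref 3 -> HIT, frames=[3,4,6] (faults so far: 7)
  Optimal total faults: 7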